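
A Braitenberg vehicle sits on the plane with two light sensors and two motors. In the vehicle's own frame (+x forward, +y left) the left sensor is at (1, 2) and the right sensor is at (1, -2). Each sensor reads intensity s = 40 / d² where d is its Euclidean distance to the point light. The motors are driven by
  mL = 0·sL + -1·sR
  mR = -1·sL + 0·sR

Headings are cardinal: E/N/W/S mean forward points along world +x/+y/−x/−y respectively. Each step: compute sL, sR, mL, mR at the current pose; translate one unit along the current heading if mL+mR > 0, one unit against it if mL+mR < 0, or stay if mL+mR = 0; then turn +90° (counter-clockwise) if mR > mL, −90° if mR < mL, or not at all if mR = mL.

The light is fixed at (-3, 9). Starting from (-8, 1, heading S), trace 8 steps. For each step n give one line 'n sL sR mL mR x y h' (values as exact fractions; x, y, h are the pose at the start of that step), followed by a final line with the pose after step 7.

0 4/9 4/13 -4/13 -4/9 -8 1 S
1 40/117 40/61 -40/61 -40/117 -8 2 W
2 10/17 2/5 -2/5 -10/17 -7 2 S
3 40/89 40/41 -40/41 -40/89 -7 3 W
4 4/5 20/37 -20/37 -4/5 -6 3 S
5 8/13 8/5 -8/5 -8/13 -6 4 W
6 10/9 10/13 -10/13 -10/9 -5 4 S
7 8/9 40/13 -40/13 -8/9 -5 5 W
final -4 5 S

n=0: pose=(-8,1,S); sL=4/9, sR=4/13; mL=-4/13, mR=-4/9; mL+mR=-88/117 → advance -1; mR−mL=-16/117 → turn -1·90°
n=1: pose=(-8,2,W); sL=40/117, sR=40/61; mL=-40/61, mR=-40/117; mL+mR=-7120/7137 → advance -1; mR−mL=2240/7137 → turn +1·90°
n=2: pose=(-7,2,S); sL=10/17, sR=2/5; mL=-2/5, mR=-10/17; mL+mR=-84/85 → advance -1; mR−mL=-16/85 → turn -1·90°
n=3: pose=(-7,3,W); sL=40/89, sR=40/41; mL=-40/41, mR=-40/89; mL+mR=-5200/3649 → advance -1; mR−mL=1920/3649 → turn +1·90°
n=4: pose=(-6,3,S); sL=4/5, sR=20/37; mL=-20/37, mR=-4/5; mL+mR=-248/185 → advance -1; mR−mL=-48/185 → turn -1·90°
n=5: pose=(-6,4,W); sL=8/13, sR=8/5; mL=-8/5, mR=-8/13; mL+mR=-144/65 → advance -1; mR−mL=64/65 → turn +1·90°
n=6: pose=(-5,4,S); sL=10/9, sR=10/13; mL=-10/13, mR=-10/9; mL+mR=-220/117 → advance -1; mR−mL=-40/117 → turn -1·90°
n=7: pose=(-5,5,W); sL=8/9, sR=40/13; mL=-40/13, mR=-8/9; mL+mR=-464/117 → advance -1; mR−mL=256/117 → turn +1·90°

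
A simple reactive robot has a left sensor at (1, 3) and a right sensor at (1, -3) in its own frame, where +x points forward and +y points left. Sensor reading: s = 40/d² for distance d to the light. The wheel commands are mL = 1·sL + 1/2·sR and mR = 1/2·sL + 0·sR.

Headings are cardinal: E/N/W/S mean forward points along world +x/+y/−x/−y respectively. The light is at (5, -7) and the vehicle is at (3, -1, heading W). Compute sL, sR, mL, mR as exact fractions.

20/9 4/9 22/9 10/9

left sensor world pos  = (2, -4); dL² = 18
right sensor world pos = (2, 2); dR² = 90
sL = 40/18 = 20/9
sR = 40/90 = 4/9
mL = 1·sL + 1/2·sR = 22/9
mR = 1/2·sL + 0·sR = 10/9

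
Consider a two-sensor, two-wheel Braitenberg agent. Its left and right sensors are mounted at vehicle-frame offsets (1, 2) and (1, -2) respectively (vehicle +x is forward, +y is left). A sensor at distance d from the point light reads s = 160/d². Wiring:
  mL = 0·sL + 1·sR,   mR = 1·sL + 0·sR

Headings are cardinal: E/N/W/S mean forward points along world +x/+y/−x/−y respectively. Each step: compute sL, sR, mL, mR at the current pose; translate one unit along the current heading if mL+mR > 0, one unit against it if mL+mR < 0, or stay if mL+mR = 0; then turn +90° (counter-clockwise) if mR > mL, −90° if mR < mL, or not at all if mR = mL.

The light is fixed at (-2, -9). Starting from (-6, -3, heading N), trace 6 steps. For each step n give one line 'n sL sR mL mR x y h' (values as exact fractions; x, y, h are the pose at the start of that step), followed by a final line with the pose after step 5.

n=0: pose=(-6,-3,N); sL=32/17, sR=160/53; mL=160/53, mR=32/17; mL+mR=4416/901 → advance +1; mR−mL=-1024/901 → turn -1·90°
n=1: pose=(-6,-2,E); sL=16/9, sR=80/17; mL=80/17, mR=16/9; mL+mR=992/153 → advance +1; mR−mL=-448/153 → turn -1·90°
n=2: pose=(-5,-2,S); sL=160/37, sR=160/61; mL=160/61, mR=160/37; mL+mR=15680/2257 → advance +1; mR−mL=3840/2257 → turn +1·90°
n=3: pose=(-5,-3,E); sL=40/17, sR=8; mL=8, mR=40/17; mL+mR=176/17 → advance +1; mR−mL=-96/17 → turn -1·90°
n=4: pose=(-4,-3,S); sL=32/5, sR=160/41; mL=160/41, mR=32/5; mL+mR=2112/205 → advance +1; mR−mL=512/205 → turn +1·90°
n=5: pose=(-4,-4,E); sL=16/5, sR=16; mL=16, mR=16/5; mL+mR=96/5 → advance +1; mR−mL=-64/5 → turn -1·90°

0 32/17 160/53 160/53 32/17 -6 -3 N
1 16/9 80/17 80/17 16/9 -6 -2 E
2 160/37 160/61 160/61 160/37 -5 -2 S
3 40/17 8 8 40/17 -5 -3 E
4 32/5 160/41 160/41 32/5 -4 -3 S
5 16/5 16 16 16/5 -4 -4 E
final -3 -4 S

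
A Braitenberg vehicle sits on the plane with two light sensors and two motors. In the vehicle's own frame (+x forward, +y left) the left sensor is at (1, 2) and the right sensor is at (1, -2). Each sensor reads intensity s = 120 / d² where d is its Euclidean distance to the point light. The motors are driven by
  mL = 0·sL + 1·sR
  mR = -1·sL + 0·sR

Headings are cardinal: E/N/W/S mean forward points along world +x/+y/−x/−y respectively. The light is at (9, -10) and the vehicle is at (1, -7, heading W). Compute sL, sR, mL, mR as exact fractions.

60/41 60/53 60/53 -60/41

left sensor world pos  = (0, -9); dL² = 82
right sensor world pos = (0, -5); dR² = 106
sL = 120/82 = 60/41
sR = 120/106 = 60/53
mL = 0·sL + 1·sR = 60/53
mR = -1·sL + 0·sR = -60/41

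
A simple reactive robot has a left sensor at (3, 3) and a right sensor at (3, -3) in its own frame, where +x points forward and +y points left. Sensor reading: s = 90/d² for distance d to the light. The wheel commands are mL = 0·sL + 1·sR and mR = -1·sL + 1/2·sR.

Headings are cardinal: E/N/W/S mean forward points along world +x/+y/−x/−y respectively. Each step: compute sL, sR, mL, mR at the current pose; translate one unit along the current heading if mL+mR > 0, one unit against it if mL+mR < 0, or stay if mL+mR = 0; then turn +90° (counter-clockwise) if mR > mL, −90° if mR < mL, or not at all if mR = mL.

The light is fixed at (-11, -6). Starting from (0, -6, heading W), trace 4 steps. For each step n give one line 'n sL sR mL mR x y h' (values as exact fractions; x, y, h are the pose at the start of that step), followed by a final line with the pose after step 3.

n=0: pose=(0,-6,W); sL=90/73, sR=90/73; mL=90/73, mR=-45/73; mL+mR=45/73 → advance +1; mR−mL=-135/73 → turn -1·90°
n=1: pose=(-1,-6,N); sL=45/29, sR=45/89; mL=45/89, mR=-6705/5162; mL+mR=-4095/5162 → advance -1; mR−mL=-9315/5162 → turn -1·90°
n=2: pose=(-1,-7,E); sL=90/173, sR=18/37; mL=18/37, mR=-1773/6401; mL+mR=1341/6401 → advance +1; mR−mL=-4887/6401 → turn -1·90°
n=3: pose=(0,-7,S); sL=45/106, sR=9/8; mL=9/8, mR=117/848; mL+mR=1071/848 → advance +1; mR−mL=-837/848 → turn -1·90°

0 90/73 90/73 90/73 -45/73 0 -6 W
1 45/29 45/89 45/89 -6705/5162 -1 -6 N
2 90/173 18/37 18/37 -1773/6401 -1 -7 E
3 45/106 9/8 9/8 117/848 0 -7 S
final 0 -8 W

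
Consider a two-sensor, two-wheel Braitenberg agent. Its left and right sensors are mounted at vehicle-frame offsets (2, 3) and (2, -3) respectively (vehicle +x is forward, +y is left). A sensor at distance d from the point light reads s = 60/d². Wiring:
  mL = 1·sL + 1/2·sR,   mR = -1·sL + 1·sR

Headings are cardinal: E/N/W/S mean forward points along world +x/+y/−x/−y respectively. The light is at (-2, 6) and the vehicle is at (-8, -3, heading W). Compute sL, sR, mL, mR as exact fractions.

left sensor world pos  = (-10, -6); dL² = 208
right sensor world pos = (-10, 0); dR² = 100
sL = 60/208 = 15/52
sR = 60/100 = 3/5
mL = 1·sL + 1/2·sR = 153/260
mR = -1·sL + 1·sR = 81/260

15/52 3/5 153/260 81/260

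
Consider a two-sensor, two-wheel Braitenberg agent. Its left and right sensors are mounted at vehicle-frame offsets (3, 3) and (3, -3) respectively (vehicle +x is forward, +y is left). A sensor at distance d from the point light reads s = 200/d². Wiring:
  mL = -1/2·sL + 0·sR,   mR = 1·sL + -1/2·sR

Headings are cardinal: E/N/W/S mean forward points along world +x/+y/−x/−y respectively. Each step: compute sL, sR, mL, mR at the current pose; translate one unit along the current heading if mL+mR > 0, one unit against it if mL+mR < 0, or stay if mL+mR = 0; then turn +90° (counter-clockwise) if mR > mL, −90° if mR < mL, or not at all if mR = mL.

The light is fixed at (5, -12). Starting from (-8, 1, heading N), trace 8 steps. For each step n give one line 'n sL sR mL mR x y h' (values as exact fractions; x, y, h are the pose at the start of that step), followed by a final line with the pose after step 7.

n=0: pose=(-8,1,N); sL=25/64, sR=50/89; mL=-25/128, mR=625/5696; mL+mR=-975/11392 → advance -1; mR−mL=3475/11392 → turn +1·90°
n=1: pose=(-8,0,W); sL=200/337, sR=200/481; mL=-100/337, mR=62500/162097; mL+mR=14400/162097 → advance +1; mR−mL=110600/162097 → turn +1·90°
n=2: pose=(-9,0,S); sL=100/101, sR=20/37; mL=-50/101, mR=2690/3737; mL+mR=840/3737 → advance +1; mR−mL=4540/3737 → turn +1·90°
n=3: pose=(-9,-1,E); sL=200/317, sR=40/37; mL=-100/317, mR=1060/11729; mL+mR=-2640/11729 → advance -1; mR−mL=4760/11729 → turn +1·90°
n=4: pose=(-10,-1,N); sL=5/13, sR=10/17; mL=-5/26, mR=20/221; mL+mR=-45/442 → advance -1; mR−mL=125/442 → turn +1·90°
n=5: pose=(-10,-2,W); sL=200/373, sR=200/493; mL=-100/373, mR=61300/183889; mL+mR=12000/183889 → advance +1; mR−mL=110600/183889 → turn +1·90°
n=6: pose=(-11,-2,S); sL=100/109, sR=20/41; mL=-50/109, mR=3010/4469; mL+mR=960/4469 → advance +1; mR−mL=5060/4469 → turn +1·90°
n=7: pose=(-11,-3,E); sL=200/313, sR=40/41; mL=-100/313, mR=1940/12833; mL+mR=-2160/12833 → advance -1; mR−mL=6040/12833 → turn +1·90°

0 25/64 50/89 -25/128 625/5696 -8 1 N
1 200/337 200/481 -100/337 62500/162097 -8 0 W
2 100/101 20/37 -50/101 2690/3737 -9 0 S
3 200/317 40/37 -100/317 1060/11729 -9 -1 E
4 5/13 10/17 -5/26 20/221 -10 -1 N
5 200/373 200/493 -100/373 61300/183889 -10 -2 W
6 100/109 20/41 -50/109 3010/4469 -11 -2 S
7 200/313 40/41 -100/313 1940/12833 -11 -3 E
final -12 -3 N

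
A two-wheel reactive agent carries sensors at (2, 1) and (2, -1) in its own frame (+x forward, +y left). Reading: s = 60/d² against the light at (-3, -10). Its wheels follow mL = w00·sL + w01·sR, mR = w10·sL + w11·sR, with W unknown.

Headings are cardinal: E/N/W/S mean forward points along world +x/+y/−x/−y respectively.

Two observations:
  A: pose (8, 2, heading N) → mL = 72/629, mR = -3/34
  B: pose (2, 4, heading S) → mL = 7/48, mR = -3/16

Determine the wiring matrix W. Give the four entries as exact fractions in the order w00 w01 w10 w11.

1 -1/2 0 -1/2

obs A: pose=(8,2,N) → sL=15/74, sR=3/17, mL=72/629, mR=-3/34
obs B: pose=(2,4,S) → sL=1/3, sR=3/8, mL=7/48, mR=-3/16
sensor matrix S = [[15/74, 3/17], [1/3, 3/8]]; det S = 173/10064
solve [mL_A; mL_B] = S·[w00; w01] and [mR_A; mR_B] = S·[w10; w11]:
  w00 = 1, w01 = -1/2, w10 = 0, w11 = -1/2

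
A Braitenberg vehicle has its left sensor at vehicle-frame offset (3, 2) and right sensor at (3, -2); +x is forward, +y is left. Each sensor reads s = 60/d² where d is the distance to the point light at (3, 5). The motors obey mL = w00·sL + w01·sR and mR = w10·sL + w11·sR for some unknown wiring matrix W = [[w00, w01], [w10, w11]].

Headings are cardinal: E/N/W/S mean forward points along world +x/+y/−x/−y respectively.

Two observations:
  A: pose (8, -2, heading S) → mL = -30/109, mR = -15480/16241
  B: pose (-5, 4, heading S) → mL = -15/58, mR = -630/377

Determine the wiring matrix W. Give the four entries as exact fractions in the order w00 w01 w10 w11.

0 -1/2 -1 -1

obs A: pose=(8,-2,S) → sL=60/149, sR=60/109, mL=-30/109, mR=-15480/16241
obs B: pose=(-5,4,S) → sL=15/13, sR=15/29, mL=-15/58, mR=-630/377
sensor matrix S = [[60/149, 60/109], [15/13, 15/29]]; det S = -2613600/6122857
solve [mL_A; mL_B] = S·[w00; w01] and [mR_A; mR_B] = S·[w10; w11]:
  w00 = 0, w01 = -1/2, w10 = -1, w11 = -1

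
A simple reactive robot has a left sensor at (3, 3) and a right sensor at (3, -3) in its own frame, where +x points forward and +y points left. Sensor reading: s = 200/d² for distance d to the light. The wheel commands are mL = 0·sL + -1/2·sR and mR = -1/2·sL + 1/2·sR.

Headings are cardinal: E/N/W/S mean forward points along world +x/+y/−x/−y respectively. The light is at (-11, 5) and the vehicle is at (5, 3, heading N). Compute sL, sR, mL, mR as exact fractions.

20/17 100/181 -50/181 -960/3077

left sensor world pos  = (2, 6); dL² = 170
right sensor world pos = (8, 6); dR² = 362
sL = 200/170 = 20/17
sR = 200/362 = 100/181
mL = 0·sL + -1/2·sR = -50/181
mR = -1/2·sL + 1/2·sR = -960/3077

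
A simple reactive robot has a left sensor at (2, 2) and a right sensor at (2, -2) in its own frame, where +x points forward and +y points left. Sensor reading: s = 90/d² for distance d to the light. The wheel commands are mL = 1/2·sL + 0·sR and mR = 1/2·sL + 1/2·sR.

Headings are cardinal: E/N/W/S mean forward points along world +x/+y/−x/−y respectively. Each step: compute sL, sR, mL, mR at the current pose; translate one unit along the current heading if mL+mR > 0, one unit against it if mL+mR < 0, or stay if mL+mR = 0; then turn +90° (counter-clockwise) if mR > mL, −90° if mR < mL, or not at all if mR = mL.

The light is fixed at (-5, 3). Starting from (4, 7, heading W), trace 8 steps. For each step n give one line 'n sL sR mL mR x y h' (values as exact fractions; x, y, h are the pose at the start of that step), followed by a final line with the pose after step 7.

0 90/53 18/17 45/53 1242/901 4 7 W
1 45/52 9/4 45/104 81/52 3 7 S
2 18/25 90/101 9/25 2034/2525 3 6 E
3 45/37 45/73 45/74 2475/2701 4 6 N
4 90/53 18/17 45/53 1242/901 4 7 W
5 45/52 9/4 45/104 81/52 3 7 S
6 18/25 90/101 9/25 2034/2525 3 6 E
7 45/37 45/73 45/74 2475/2701 4 6 N
final 4 7 W

n=0: pose=(4,7,W); sL=90/53, sR=18/17; mL=45/53, mR=1242/901; mL+mR=2007/901 → advance +1; mR−mL=9/17 → turn +1·90°
n=1: pose=(3,7,S); sL=45/52, sR=9/4; mL=45/104, mR=81/52; mL+mR=207/104 → advance +1; mR−mL=9/8 → turn +1·90°
n=2: pose=(3,6,E); sL=18/25, sR=90/101; mL=9/25, mR=2034/2525; mL+mR=2943/2525 → advance +1; mR−mL=45/101 → turn +1·90°
n=3: pose=(4,6,N); sL=45/37, sR=45/73; mL=45/74, mR=2475/2701; mL+mR=8235/5402 → advance +1; mR−mL=45/146 → turn +1·90°
n=4: pose=(4,7,W); sL=90/53, sR=18/17; mL=45/53, mR=1242/901; mL+mR=2007/901 → advance +1; mR−mL=9/17 → turn +1·90°
n=5: pose=(3,7,S); sL=45/52, sR=9/4; mL=45/104, mR=81/52; mL+mR=207/104 → advance +1; mR−mL=9/8 → turn +1·90°
n=6: pose=(3,6,E); sL=18/25, sR=90/101; mL=9/25, mR=2034/2525; mL+mR=2943/2525 → advance +1; mR−mL=45/101 → turn +1·90°
n=7: pose=(4,6,N); sL=45/37, sR=45/73; mL=45/74, mR=2475/2701; mL+mR=8235/5402 → advance +1; mR−mL=45/146 → turn +1·90°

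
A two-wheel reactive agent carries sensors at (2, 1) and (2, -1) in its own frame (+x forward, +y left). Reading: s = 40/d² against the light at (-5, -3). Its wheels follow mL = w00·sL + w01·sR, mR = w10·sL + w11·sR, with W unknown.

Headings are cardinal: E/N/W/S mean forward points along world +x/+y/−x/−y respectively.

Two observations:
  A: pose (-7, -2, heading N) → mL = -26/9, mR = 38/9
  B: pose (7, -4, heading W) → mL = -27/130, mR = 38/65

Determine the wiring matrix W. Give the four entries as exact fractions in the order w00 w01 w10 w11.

1/2 -1 1 1/2

obs A: pose=(-7,-2,N) → sL=20/9, sR=4, mL=-26/9, mR=38/9
obs B: pose=(7,-4,W) → sL=5/13, sR=2/5, mL=-27/130, mR=38/65
sensor matrix S = [[20/9, 4], [5/13, 2/5]]; det S = -76/117
solve [mL_A; mL_B] = S·[w00; w01] and [mR_A; mR_B] = S·[w10; w11]:
  w00 = 1/2, w01 = -1, w10 = 1, w11 = 1/2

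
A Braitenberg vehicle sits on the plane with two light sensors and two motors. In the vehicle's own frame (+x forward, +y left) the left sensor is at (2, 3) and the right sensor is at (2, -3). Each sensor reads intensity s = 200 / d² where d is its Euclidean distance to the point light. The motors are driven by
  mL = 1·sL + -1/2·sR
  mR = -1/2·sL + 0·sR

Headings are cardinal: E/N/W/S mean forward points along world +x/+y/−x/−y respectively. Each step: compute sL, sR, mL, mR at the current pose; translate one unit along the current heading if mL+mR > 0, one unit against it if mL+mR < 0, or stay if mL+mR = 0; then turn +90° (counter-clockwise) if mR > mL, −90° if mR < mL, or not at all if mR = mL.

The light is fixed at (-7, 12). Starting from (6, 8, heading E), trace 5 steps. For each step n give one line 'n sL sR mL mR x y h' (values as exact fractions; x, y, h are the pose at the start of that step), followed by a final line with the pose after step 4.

n=0: pose=(6,8,E); sL=100/113, sR=100/137; mL=8050/15481, mR=-50/113; mL+mR=1200/15481 → advance +1; mR−mL=-14900/15481 → turn -1·90°
n=1: pose=(7,8,S); sL=8/13, sR=200/157; mL=-44/2041, mR=-4/13; mL+mR=-672/2041 → advance -1; mR−mL=-584/2041 → turn -1·90°
n=2: pose=(7,9,W); sL=10/9, sR=25/18; mL=5/12, mR=-5/9; mL+mR=-5/36 → advance -1; mR−mL=-35/36 → turn -1·90°
n=3: pose=(8,9,N); sL=40/29, sR=8/13; mL=404/377, mR=-20/29; mL+mR=144/377 → advance +1; mR−mL=-664/377 → turn -1·90°
n=4: pose=(8,10,E); sL=20/29, sR=100/157; mL=1690/4553, mR=-10/29; mL+mR=120/4553 → advance +1; mR−mL=-3260/4553 → turn -1·90°

0 100/113 100/137 8050/15481 -50/113 6 8 E
1 8/13 200/157 -44/2041 -4/13 7 8 S
2 10/9 25/18 5/12 -5/9 7 9 W
3 40/29 8/13 404/377 -20/29 8 9 N
4 20/29 100/157 1690/4553 -10/29 8 10 E
final 9 10 S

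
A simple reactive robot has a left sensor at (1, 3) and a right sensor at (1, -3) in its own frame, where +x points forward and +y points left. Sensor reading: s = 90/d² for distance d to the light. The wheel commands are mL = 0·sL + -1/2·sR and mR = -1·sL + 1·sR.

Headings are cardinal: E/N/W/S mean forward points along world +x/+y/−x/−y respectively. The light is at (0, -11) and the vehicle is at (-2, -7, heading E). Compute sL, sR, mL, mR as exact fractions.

left sensor world pos  = (-1, -4); dL² = 50
right sensor world pos = (-1, -10); dR² = 2
sL = 90/50 = 9/5
sR = 90/2 = 45
mL = 0·sL + -1/2·sR = -45/2
mR = -1·sL + 1·sR = 216/5

9/5 45 -45/2 216/5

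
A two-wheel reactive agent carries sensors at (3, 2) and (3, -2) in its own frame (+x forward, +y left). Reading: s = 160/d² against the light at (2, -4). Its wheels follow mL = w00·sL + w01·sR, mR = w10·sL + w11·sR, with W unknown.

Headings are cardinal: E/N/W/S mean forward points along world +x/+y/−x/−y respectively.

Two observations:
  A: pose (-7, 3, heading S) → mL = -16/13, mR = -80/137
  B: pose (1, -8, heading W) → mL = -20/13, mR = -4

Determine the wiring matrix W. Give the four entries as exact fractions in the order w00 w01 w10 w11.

obs A: pose=(-7,3,S) → sL=32/13, sR=160/137, mL=-16/13, mR=-80/137
obs B: pose=(1,-8,W) → sL=40/13, sR=8, mL=-20/13, mR=-4
sensor matrix S = [[32/13, 160/137], [40/13, 8]]; det S = 28672/1781
solve [mL_A; mL_B] = S·[w00; w01] and [mR_A; mR_B] = S·[w10; w11]:
  w00 = -1/2, w01 = 0, w10 = 0, w11 = -1/2

-1/2 0 0 -1/2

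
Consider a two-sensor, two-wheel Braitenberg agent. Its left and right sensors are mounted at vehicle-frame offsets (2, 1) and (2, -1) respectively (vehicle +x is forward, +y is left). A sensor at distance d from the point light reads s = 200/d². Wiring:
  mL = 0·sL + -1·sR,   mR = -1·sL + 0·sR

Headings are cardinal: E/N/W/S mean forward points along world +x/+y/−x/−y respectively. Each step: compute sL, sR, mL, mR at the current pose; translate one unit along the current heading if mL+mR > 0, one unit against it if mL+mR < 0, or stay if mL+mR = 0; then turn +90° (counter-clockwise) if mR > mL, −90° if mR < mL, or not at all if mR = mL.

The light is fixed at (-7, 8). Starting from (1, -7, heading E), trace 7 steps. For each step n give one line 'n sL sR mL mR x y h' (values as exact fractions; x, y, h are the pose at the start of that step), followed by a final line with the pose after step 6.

n=0: pose=(1,-7,E); sL=25/37, sR=50/89; mL=-50/89, mR=-25/37; mL+mR=-4075/3293 → advance -1; mR−mL=-375/3293 → turn -1·90°
n=1: pose=(0,-7,S); sL=200/353, sR=8/13; mL=-8/13, mR=-200/353; mL+mR=-5424/4589 → advance -1; mR−mL=224/4589 → turn +1·90°
n=2: pose=(0,-6,E); sL=4/5, sR=100/153; mL=-100/153, mR=-4/5; mL+mR=-1112/765 → advance -1; mR−mL=-112/765 → turn -1·90°
n=3: pose=(-1,-6,S); sL=40/61, sR=200/281; mL=-200/281, mR=-40/61; mL+mR=-23440/17141 → advance -1; mR−mL=960/17141 → turn +1·90°
n=4: pose=(-1,-5,E); sL=25/26, sR=10/13; mL=-10/13, mR=-25/26; mL+mR=-45/26 → advance -1; mR−mL=-5/26 → turn -1·90°
n=5: pose=(-2,-5,S); sL=200/261, sR=200/241; mL=-200/241, mR=-200/261; mL+mR=-100400/62901 → advance -1; mR−mL=4000/62901 → turn +1·90°
n=6: pose=(-2,-4,E); sL=20/17, sR=100/109; mL=-100/109, mR=-20/17; mL+mR=-3880/1853 → advance -1; mR−mL=-480/1853 → turn -1·90°

0 25/37 50/89 -50/89 -25/37 1 -7 E
1 200/353 8/13 -8/13 -200/353 0 -7 S
2 4/5 100/153 -100/153 -4/5 0 -6 E
3 40/61 200/281 -200/281 -40/61 -1 -6 S
4 25/26 10/13 -10/13 -25/26 -1 -5 E
5 200/261 200/241 -200/241 -200/261 -2 -5 S
6 20/17 100/109 -100/109 -20/17 -2 -4 E
final -3 -4 S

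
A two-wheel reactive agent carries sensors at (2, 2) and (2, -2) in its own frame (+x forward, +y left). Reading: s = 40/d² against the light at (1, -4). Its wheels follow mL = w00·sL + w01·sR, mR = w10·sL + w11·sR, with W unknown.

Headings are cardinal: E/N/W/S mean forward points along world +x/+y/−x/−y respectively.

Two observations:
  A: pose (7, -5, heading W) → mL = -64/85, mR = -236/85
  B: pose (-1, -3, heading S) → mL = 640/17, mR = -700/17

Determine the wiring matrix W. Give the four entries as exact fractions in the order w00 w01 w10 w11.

obs A: pose=(7,-5,W) → sL=8/5, sR=40/17, mL=-64/85, mR=-236/85
obs B: pose=(-1,-3,S) → sL=40, sR=40/17, mL=640/17, mR=-700/17
sensor matrix S = [[8/5, 40/17], [40, 40/17]]; det S = -1536/17
solve [mL_A; mL_B] = S·[w00; w01] and [mR_A; mR_B] = S·[w10; w11]:
  w00 = 1, w01 = -1, w10 = -1, w11 = -1/2

1 -1 -1 -1/2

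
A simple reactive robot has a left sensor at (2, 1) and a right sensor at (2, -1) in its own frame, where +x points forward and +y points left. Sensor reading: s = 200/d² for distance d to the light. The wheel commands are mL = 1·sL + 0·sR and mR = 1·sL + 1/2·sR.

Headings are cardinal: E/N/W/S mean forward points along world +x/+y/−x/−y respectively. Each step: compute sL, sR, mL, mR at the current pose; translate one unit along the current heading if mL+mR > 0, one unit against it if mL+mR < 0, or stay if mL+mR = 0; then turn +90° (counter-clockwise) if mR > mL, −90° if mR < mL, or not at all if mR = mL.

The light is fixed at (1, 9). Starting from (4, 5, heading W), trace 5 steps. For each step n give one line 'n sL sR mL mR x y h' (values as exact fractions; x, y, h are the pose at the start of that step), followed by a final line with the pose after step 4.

0 100/13 20 100/13 230/13 4 5 W
1 40/9 200/37 40/9 2380/333 3 5 S
2 25/4 50/13 25/4 425/52 3 4 E
3 200/13 8 200/13 252/13 4 4 N
4 100/13 20 100/13 230/13 4 5 W
final 3 5 S

n=0: pose=(4,5,W); sL=100/13, sR=20; mL=100/13, mR=230/13; mL+mR=330/13 → advance +1; mR−mL=10 → turn +1·90°
n=1: pose=(3,5,S); sL=40/9, sR=200/37; mL=40/9, mR=2380/333; mL+mR=3860/333 → advance +1; mR−mL=100/37 → turn +1·90°
n=2: pose=(3,4,E); sL=25/4, sR=50/13; mL=25/4, mR=425/52; mL+mR=375/26 → advance +1; mR−mL=25/13 → turn +1·90°
n=3: pose=(4,4,N); sL=200/13, sR=8; mL=200/13, mR=252/13; mL+mR=452/13 → advance +1; mR−mL=4 → turn +1·90°
n=4: pose=(4,5,W); sL=100/13, sR=20; mL=100/13, mR=230/13; mL+mR=330/13 → advance +1; mR−mL=10 → turn +1·90°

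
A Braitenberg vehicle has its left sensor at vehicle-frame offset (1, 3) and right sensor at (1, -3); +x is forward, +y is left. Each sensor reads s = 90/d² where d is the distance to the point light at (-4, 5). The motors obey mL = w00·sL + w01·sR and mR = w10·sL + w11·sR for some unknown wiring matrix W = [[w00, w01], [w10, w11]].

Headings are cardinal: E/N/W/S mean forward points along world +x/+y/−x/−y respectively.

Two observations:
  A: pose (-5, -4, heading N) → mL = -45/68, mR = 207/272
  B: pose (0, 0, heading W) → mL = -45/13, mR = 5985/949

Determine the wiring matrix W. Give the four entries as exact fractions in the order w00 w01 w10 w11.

obs A: pose=(-5,-4,N) → sL=9/8, sR=45/34, mL=-45/68, mR=207/272
obs B: pose=(0,0,W) → sL=90/73, sR=90/13, mL=-45/13, mR=5985/949
sensor matrix S = [[9/8, 45/34], [90/73, 90/13]]; det S = 397305/64532
solve [mL_A; mL_B] = S·[w00; w01] and [mR_A; mR_B] = S·[w10; w11]:
  w00 = 0, w01 = -1/2, w10 = -1/2, w11 = 1

0 -1/2 -1/2 1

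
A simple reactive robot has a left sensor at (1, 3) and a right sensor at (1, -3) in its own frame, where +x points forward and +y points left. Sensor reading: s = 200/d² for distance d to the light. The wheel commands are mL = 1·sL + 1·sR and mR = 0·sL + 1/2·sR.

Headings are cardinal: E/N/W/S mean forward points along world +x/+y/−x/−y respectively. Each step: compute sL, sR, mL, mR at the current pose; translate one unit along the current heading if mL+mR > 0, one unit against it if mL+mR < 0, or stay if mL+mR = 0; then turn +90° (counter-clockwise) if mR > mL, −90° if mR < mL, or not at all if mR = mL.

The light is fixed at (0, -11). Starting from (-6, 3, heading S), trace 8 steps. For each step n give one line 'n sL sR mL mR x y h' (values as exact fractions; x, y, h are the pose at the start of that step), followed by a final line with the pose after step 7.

n=0: pose=(-6,3,S); sL=100/89, sR=4/5; mL=856/445, mR=2/5; mL+mR=1034/445 → advance +1; mR−mL=-678/445 → turn -1·90°
n=1: pose=(-6,2,W); sL=200/149, sR=40/61; mL=18160/9089, mR=20/61; mL+mR=21140/9089 → advance +1; mR−mL=-15180/9089 → turn -1·90°
n=2: pose=(-7,2,N); sL=25/37, sR=50/53; mL=3175/1961, mR=25/53; mL+mR=4100/1961 → advance +1; mR−mL=-2250/1961 → turn -1·90°
n=3: pose=(-7,3,E); sL=8/13, sR=200/157; mL=3856/2041, mR=100/157; mL+mR=5156/2041 → advance +1; mR−mL=-2556/2041 → turn -1·90°
n=4: pose=(-6,3,S); sL=100/89, sR=4/5; mL=856/445, mR=2/5; mL+mR=1034/445 → advance +1; mR−mL=-678/445 → turn -1·90°
n=5: pose=(-6,2,W); sL=200/149, sR=40/61; mL=18160/9089, mR=20/61; mL+mR=21140/9089 → advance +1; mR−mL=-15180/9089 → turn -1·90°
n=6: pose=(-7,2,N); sL=25/37, sR=50/53; mL=3175/1961, mR=25/53; mL+mR=4100/1961 → advance +1; mR−mL=-2250/1961 → turn -1·90°
n=7: pose=(-7,3,E); sL=8/13, sR=200/157; mL=3856/2041, mR=100/157; mL+mR=5156/2041 → advance +1; mR−mL=-2556/2041 → turn -1·90°

0 100/89 4/5 856/445 2/5 -6 3 S
1 200/149 40/61 18160/9089 20/61 -6 2 W
2 25/37 50/53 3175/1961 25/53 -7 2 N
3 8/13 200/157 3856/2041 100/157 -7 3 E
4 100/89 4/5 856/445 2/5 -6 3 S
5 200/149 40/61 18160/9089 20/61 -6 2 W
6 25/37 50/53 3175/1961 25/53 -7 2 N
7 8/13 200/157 3856/2041 100/157 -7 3 E
final -6 3 S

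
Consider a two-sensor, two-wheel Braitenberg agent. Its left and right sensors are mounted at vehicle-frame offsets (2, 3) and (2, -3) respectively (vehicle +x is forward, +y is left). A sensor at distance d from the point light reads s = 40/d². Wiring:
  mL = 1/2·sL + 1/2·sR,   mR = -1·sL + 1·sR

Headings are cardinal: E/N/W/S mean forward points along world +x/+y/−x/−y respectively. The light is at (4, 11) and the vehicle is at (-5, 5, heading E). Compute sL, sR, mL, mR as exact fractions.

left sensor world pos  = (-3, 8); dL² = 58
right sensor world pos = (-3, 2); dR² = 130
sL = 40/58 = 20/29
sR = 40/130 = 4/13
mL = 1/2·sL + 1/2·sR = 188/377
mR = -1·sL + 1·sR = -144/377

20/29 4/13 188/377 -144/377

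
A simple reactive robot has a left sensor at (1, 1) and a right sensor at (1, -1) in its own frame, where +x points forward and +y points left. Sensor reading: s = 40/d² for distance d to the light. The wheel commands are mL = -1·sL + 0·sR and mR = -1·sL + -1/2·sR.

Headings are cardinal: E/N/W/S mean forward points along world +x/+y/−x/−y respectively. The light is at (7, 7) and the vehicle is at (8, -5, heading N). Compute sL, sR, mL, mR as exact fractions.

left sensor world pos  = (7, -4); dL² = 121
right sensor world pos = (9, -4); dR² = 125
sL = 40/121 = 40/121
sR = 40/125 = 8/25
mL = -1·sL + 0·sR = -40/121
mR = -1·sL + -1/2·sR = -1484/3025

40/121 8/25 -40/121 -1484/3025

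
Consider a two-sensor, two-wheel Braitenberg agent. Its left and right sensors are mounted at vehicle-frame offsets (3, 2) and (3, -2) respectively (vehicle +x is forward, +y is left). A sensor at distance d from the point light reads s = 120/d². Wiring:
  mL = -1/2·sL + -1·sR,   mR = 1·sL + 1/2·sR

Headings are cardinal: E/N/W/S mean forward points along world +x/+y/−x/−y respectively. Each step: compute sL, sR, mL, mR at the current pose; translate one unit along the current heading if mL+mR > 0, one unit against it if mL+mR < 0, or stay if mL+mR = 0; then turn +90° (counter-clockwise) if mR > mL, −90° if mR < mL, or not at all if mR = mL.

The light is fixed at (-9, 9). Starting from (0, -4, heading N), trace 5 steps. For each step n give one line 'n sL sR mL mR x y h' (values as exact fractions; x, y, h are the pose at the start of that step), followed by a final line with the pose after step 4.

0 120/149 120/221 -31140/32929 35460/32929 0 -4 N
1 15/29 15/17 -1125/986 945/986 0 -3 W
2 40/123 120/289 -20540/35547 18940/35547 1 -3 S
3 12/25 60/169 -2514/4225 2778/4225 1 -2 E
4 24/29 120/233 -6276/6757 7332/6757 2 -2 N
final 2 -1 W

n=0: pose=(0,-4,N); sL=120/149, sR=120/221; mL=-31140/32929, mR=35460/32929; mL+mR=4320/32929 → advance +1; mR−mL=66600/32929 → turn +1·90°
n=1: pose=(0,-3,W); sL=15/29, sR=15/17; mL=-1125/986, mR=945/986; mL+mR=-90/493 → advance -1; mR−mL=1035/493 → turn +1·90°
n=2: pose=(1,-3,S); sL=40/123, sR=120/289; mL=-20540/35547, mR=18940/35547; mL+mR=-1600/35547 → advance -1; mR−mL=13160/11849 → turn +1·90°
n=3: pose=(1,-2,E); sL=12/25, sR=60/169; mL=-2514/4225, mR=2778/4225; mL+mR=264/4225 → advance +1; mR−mL=5292/4225 → turn +1·90°
n=4: pose=(2,-2,N); sL=24/29, sR=120/233; mL=-6276/6757, mR=7332/6757; mL+mR=1056/6757 → advance +1; mR−mL=13608/6757 → turn +1·90°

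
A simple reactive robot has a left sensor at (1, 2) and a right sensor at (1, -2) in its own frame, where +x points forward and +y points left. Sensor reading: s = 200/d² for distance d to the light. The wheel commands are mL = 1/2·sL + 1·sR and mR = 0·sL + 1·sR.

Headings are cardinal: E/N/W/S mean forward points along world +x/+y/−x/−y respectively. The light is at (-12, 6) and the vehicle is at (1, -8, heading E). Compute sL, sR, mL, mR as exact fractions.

10/17 50/113 1415/1921 50/113

left sensor world pos  = (2, -6); dL² = 340
right sensor world pos = (2, -10); dR² = 452
sL = 200/340 = 10/17
sR = 200/452 = 50/113
mL = 1/2·sL + 1·sR = 1415/1921
mR = 0·sL + 1·sR = 50/113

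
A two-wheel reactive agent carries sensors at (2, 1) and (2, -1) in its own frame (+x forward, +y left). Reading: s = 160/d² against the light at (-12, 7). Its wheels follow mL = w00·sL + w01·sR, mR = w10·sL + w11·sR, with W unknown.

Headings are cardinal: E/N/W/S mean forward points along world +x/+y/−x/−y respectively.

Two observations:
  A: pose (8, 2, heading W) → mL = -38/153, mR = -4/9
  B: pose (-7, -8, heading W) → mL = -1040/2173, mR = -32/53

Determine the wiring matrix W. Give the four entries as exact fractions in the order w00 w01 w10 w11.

obs A: pose=(8,2,W) → sL=4/9, sR=8/17, mL=-38/153, mR=-4/9
obs B: pose=(-7,-8,W) → sL=32/53, sR=32/41, mL=-1040/2173, mR=-32/53
sensor matrix S = [[4/9, 8/17], [32/53, 32/41]]; det S = 20864/332469
solve [mL_A; mL_B] = S·[w00; w01] and [mR_A; mR_B] = S·[w10; w11]:
  w00 = 1/2, w01 = -1, w10 = -1, w11 = 0

1/2 -1 -1 0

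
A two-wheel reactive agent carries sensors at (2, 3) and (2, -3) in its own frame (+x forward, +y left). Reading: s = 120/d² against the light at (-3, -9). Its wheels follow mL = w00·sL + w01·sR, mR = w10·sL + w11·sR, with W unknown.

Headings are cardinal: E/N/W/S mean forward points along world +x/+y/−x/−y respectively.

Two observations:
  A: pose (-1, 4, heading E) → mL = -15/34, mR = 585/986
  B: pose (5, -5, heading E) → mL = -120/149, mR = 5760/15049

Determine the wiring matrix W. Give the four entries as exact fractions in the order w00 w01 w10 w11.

obs A: pose=(-1,4,E) → sL=15/34, sR=30/29, mL=-15/34, mR=585/986
obs B: pose=(5,-5,E) → sL=120/149, sR=120/101, mL=-120/149, mR=5760/15049
sensor matrix S = [[15/34, 30/29], [120/149, 120/101]]; det S = -2292300/7419157
solve [mL_A; mL_B] = S·[w00; w01] and [mR_A; mR_B] = S·[w10; w11]:
  w00 = -1, w01 = 0, w10 = -1, w11 = 1

-1 0 -1 1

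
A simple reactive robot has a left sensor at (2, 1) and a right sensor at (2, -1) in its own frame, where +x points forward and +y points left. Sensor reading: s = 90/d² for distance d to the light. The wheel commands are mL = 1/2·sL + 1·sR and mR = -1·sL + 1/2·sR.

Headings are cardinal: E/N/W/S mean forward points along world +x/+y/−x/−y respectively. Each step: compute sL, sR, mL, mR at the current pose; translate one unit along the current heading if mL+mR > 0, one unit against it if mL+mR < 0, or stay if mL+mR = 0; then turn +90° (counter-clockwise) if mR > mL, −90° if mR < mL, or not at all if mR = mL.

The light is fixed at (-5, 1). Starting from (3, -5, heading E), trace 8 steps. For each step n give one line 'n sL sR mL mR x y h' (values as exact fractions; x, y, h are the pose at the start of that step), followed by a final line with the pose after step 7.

0 18/25 90/149 3591/3725 -1557/3725 3 -5 E
1 45/82 45/64 2565/2624 -1035/5248 4 -5 S
2 90/113 18/17 2799/1921 -513/1921 4 -6 W
3 45/37 45/53 5715/3922 -3105/3922 3 -6 N
4 18/25 90/149 3591/3725 -1557/3725 3 -5 E
5 45/82 45/64 2565/2624 -1035/5248 4 -5 S
6 90/113 18/17 2799/1921 -513/1921 4 -6 W
7 45/37 45/53 5715/3922 -3105/3922 3 -6 N
final 3 -5 E

n=0: pose=(3,-5,E); sL=18/25, sR=90/149; mL=3591/3725, mR=-1557/3725; mL+mR=2034/3725 → advance +1; mR−mL=-5148/3725 → turn -1·90°
n=1: pose=(4,-5,S); sL=45/82, sR=45/64; mL=2565/2624, mR=-1035/5248; mL+mR=4095/5248 → advance +1; mR−mL=-6165/5248 → turn -1·90°
n=2: pose=(4,-6,W); sL=90/113, sR=18/17; mL=2799/1921, mR=-513/1921; mL+mR=2286/1921 → advance +1; mR−mL=-3312/1921 → turn -1·90°
n=3: pose=(3,-6,N); sL=45/37, sR=45/53; mL=5715/3922, mR=-3105/3922; mL+mR=1305/1961 → advance +1; mR−mL=-4410/1961 → turn -1·90°
n=4: pose=(3,-5,E); sL=18/25, sR=90/149; mL=3591/3725, mR=-1557/3725; mL+mR=2034/3725 → advance +1; mR−mL=-5148/3725 → turn -1·90°
n=5: pose=(4,-5,S); sL=45/82, sR=45/64; mL=2565/2624, mR=-1035/5248; mL+mR=4095/5248 → advance +1; mR−mL=-6165/5248 → turn -1·90°
n=6: pose=(4,-6,W); sL=90/113, sR=18/17; mL=2799/1921, mR=-513/1921; mL+mR=2286/1921 → advance +1; mR−mL=-3312/1921 → turn -1·90°
n=7: pose=(3,-6,N); sL=45/37, sR=45/53; mL=5715/3922, mR=-3105/3922; mL+mR=1305/1961 → advance +1; mR−mL=-4410/1961 → turn -1·90°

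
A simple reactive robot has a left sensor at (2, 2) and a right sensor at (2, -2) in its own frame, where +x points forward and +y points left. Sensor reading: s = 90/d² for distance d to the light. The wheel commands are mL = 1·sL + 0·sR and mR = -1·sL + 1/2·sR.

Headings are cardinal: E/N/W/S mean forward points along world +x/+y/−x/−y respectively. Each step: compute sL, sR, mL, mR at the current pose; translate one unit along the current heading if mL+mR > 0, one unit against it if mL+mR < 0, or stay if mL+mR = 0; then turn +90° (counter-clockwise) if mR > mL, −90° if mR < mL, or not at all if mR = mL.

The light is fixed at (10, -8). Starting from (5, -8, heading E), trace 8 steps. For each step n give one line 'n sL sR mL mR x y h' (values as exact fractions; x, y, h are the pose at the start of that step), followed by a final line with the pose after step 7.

0 90/13 90/13 90/13 -45/13 5 -8 E
1 45/4 9/4 45/4 -81/8 6 -8 S
2 2 90/37 2 -29/37 6 -9 W
3 9/5 9 9/5 27/10 5 -9 N
4 90/53 90/53 90/53 -45/53 5 -8 W
5 45/34 9/2 45/34 63/68 4 -8 N
6 18/5 90/17 18/5 -81/85 4 -7 E
7 9 9/5 9 -81/10 5 -7 S
final 5 -8 W

n=0: pose=(5,-8,E); sL=90/13, sR=90/13; mL=90/13, mR=-45/13; mL+mR=45/13 → advance +1; mR−mL=-135/13 → turn -1·90°
n=1: pose=(6,-8,S); sL=45/4, sR=9/4; mL=45/4, mR=-81/8; mL+mR=9/8 → advance +1; mR−mL=-171/8 → turn -1·90°
n=2: pose=(6,-9,W); sL=2, sR=90/37; mL=2, mR=-29/37; mL+mR=45/37 → advance +1; mR−mL=-103/37 → turn -1·90°
n=3: pose=(5,-9,N); sL=9/5, sR=9; mL=9/5, mR=27/10; mL+mR=9/2 → advance +1; mR−mL=9/10 → turn +1·90°
n=4: pose=(5,-8,W); sL=90/53, sR=90/53; mL=90/53, mR=-45/53; mL+mR=45/53 → advance +1; mR−mL=-135/53 → turn -1·90°
n=5: pose=(4,-8,N); sL=45/34, sR=9/2; mL=45/34, mR=63/68; mL+mR=9/4 → advance +1; mR−mL=-27/68 → turn -1·90°
n=6: pose=(4,-7,E); sL=18/5, sR=90/17; mL=18/5, mR=-81/85; mL+mR=45/17 → advance +1; mR−mL=-387/85 → turn -1·90°
n=7: pose=(5,-7,S); sL=9, sR=9/5; mL=9, mR=-81/10; mL+mR=9/10 → advance +1; mR−mL=-171/10 → turn -1·90°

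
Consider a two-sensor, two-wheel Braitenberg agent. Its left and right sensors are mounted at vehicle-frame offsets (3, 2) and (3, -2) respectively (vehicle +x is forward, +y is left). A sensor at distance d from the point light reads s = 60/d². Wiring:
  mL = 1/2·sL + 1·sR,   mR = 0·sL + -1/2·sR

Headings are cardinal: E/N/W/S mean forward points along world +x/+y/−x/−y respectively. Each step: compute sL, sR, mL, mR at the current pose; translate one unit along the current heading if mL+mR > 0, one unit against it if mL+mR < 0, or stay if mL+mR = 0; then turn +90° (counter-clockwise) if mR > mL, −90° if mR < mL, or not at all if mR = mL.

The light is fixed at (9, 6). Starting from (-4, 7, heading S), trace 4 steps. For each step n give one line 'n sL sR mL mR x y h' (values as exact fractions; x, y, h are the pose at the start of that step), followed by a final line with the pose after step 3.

n=0: pose=(-4,7,S); sL=12/25, sR=60/229; mL=2874/5725, mR=-30/229; mL+mR=2124/5725 → advance +1; mR−mL=-3624/5725 → turn -1·90°
n=1: pose=(-4,6,W); sL=3/13, sR=3/13; mL=9/26, mR=-3/26; mL+mR=3/13 → advance +1; mR−mL=-6/13 → turn -1·90°
n=2: pose=(-5,6,N); sL=12/53, sR=20/51; mL=1366/2703, mR=-10/51; mL+mR=836/2703 → advance +1; mR−mL=-632/901 → turn -1·90°
n=3: pose=(-5,7,E); sL=6/13, sR=30/61; mL=573/793, mR=-15/61; mL+mR=378/793 → advance +1; mR−mL=-768/793 → turn -1·90°

0 12/25 60/229 2874/5725 -30/229 -4 7 S
1 3/13 3/13 9/26 -3/26 -4 6 W
2 12/53 20/51 1366/2703 -10/51 -5 6 N
3 6/13 30/61 573/793 -15/61 -5 7 E
final -4 7 S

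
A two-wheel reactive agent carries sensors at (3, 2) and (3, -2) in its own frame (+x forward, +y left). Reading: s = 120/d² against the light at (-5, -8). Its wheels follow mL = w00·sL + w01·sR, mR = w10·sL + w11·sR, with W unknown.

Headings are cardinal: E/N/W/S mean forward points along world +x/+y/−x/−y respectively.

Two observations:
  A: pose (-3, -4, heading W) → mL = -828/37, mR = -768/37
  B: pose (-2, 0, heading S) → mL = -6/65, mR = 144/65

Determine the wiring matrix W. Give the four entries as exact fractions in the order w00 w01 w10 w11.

obs A: pose=(-3,-4,W) → sL=24, sR=120/37, mL=-828/37, mR=-768/37
obs B: pose=(-2,0,S) → sL=12/5, sR=60/13, mL=-6/65, mR=144/65
sensor matrix S = [[24, 120/37], [12/5, 60/13]]; det S = 49536/481
solve [mL_A; mL_B] = S·[w00; w01] and [mR_A; mR_B] = S·[w10; w11]:
  w00 = -1, w01 = 1/2, w10 = -1, w11 = 1

-1 1/2 -1 1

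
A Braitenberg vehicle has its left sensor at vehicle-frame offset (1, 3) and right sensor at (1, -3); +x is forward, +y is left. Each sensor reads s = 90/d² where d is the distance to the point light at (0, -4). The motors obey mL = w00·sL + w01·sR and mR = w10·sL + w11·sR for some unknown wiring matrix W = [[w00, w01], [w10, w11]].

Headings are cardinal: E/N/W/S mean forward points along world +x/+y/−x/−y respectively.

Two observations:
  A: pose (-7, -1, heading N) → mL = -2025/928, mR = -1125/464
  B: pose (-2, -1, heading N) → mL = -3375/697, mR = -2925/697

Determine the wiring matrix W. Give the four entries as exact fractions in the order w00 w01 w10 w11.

obs A: pose=(-7,-1,N) → sL=45/58, sR=45/16, mL=-2025/928, mR=-1125/464
obs B: pose=(-2,-1,N) → sL=90/41, sR=90/17, mL=-3375/697, mR=-2925/697
sensor matrix S = [[45/58, 45/16], [90/41, 90/17]]; det S = -334125/161704
solve [mL_A; mL_B] = S·[w00; w01] and [mR_A; mR_B] = S·[w10; w11]:
  w00 = -1, w01 = -1/2, w10 = 1/2, w11 = -1

-1 -1/2 1/2 -1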